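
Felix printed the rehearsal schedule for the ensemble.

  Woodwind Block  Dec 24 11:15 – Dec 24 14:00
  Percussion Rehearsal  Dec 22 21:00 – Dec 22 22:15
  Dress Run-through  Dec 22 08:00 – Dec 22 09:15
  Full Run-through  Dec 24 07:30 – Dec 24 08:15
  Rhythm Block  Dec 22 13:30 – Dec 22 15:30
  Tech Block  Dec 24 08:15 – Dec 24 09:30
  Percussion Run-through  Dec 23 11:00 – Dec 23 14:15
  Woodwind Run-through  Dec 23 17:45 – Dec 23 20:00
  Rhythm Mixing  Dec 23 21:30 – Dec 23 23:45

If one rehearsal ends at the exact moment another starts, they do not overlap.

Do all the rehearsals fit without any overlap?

Sorted by start: Dress Run-through, Rhythm Block, Percussion Rehearsal, Percussion Run-through, Woodwind Run-through, Rhythm Mixing, Full Run-through, Tech Block, Woodwind Block.
Rhythm Block starts after Dress Run-through ends — done with Dress Run-through.
Percussion Rehearsal starts after Rhythm Block ends — done with Rhythm Block.
Percussion Run-through starts after Percussion Rehearsal ends — done with Percussion Rehearsal.
Woodwind Run-through starts after Percussion Run-through ends — done with Percussion Run-through.
Rhythm Mixing starts after Woodwind Run-through ends — done with Woodwind Run-through.
Full Run-through starts after Rhythm Mixing ends — done with Rhythm Mixing.
Tech Block starts exactly when Full Run-through ends (back-to-back, no overlap) — done with Full Run-through.
Woodwind Block starts after Tech Block ends.
Every pair is clear; the schedule has no overlaps.

Yes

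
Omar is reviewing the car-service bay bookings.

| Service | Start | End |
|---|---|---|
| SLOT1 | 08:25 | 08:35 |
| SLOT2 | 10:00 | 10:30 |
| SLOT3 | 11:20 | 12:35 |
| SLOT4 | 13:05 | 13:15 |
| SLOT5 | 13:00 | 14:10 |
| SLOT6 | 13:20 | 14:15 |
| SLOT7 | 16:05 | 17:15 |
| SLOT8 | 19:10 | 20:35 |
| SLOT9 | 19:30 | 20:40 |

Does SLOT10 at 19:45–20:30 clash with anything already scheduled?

SLOT1: ends 08:35 at or before SLOT10 starts 19:45 → clear.
SLOT2: ends 10:30 at or before SLOT10 starts 19:45 → clear.
SLOT3: ends 12:35 at or before SLOT10 starts 19:45 → clear.
SLOT5: ends 14:10 at or before SLOT10 starts 19:45 → clear.
SLOT4: ends 13:15 at or before SLOT10 starts 19:45 → clear.
SLOT6: ends 14:15 at or before SLOT10 starts 19:45 → clear.
SLOT7: ends 17:15 at or before SLOT10 starts 19:45 → clear.
SLOT8: starts 19:10 before SLOT10 ends 20:30, and ends 20:35 after SLOT10 starts 19:45 → overlap.
SLOT9: starts 19:30 before SLOT10 ends 20:30, and ends 20:40 after SLOT10 starts 19:45 → overlap.
SLOT10 overlaps SLOT8, SLOT9.

Yes — it overlaps SLOT8, SLOT9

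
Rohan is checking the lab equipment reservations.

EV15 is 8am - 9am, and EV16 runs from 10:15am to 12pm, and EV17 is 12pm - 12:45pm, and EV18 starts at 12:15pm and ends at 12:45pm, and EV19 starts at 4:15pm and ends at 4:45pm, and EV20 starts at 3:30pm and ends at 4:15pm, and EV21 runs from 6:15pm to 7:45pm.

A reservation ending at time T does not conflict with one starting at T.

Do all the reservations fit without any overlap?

Sorted by start: EV15, EV16, EV17, EV18, EV20, EV19, EV21.
EV16 starts after EV15 ends, so nothing later overlaps EV15 either.
EV17 starts exactly when EV16 ends (back-to-back, no overlap), so nothing later overlaps EV16 either.
EV18 starts before EV17 ends → EV17 and EV18 overlap.
That's a conflict, so the schedule is not conflict-free.

No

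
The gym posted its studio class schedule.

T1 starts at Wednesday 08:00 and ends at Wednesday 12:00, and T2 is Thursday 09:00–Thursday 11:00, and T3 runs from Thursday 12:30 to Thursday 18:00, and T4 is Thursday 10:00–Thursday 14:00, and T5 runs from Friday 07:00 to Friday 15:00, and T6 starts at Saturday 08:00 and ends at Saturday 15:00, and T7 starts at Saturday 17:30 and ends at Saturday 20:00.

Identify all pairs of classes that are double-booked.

T2 & T4, T3 & T4

Two intervals overlap when each starts before the other ends.
Sorted by start: T1, T2, T4, T3, T5, T6, T7.
T2 starts after T1 ends; T1 is clear from here.
T4 starts before T2 ends → T2 and T4 overlap.
T3 starts after T2 ends; T2 is clear from here.
T3 starts before T4 ends → T4 and T3 overlap.
T5 starts after T4 ends; T4 is clear from here.
T5 starts after T3 ends; T3 is clear from here.
T6 starts after T5 ends; T5 is clear from here.
T7 starts after T6 ends.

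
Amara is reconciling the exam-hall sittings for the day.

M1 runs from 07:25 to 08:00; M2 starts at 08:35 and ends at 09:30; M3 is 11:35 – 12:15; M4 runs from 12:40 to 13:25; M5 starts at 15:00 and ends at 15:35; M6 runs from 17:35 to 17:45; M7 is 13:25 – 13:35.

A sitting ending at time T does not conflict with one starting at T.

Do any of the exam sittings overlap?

No

Check each pair: they overlap iff neither finishes before the other starts.
Sorted by start: M1, M2, M3, M4, M7, M5, M6.
M2 starts after M1 ends; M1 is clear from here.
M3 starts after M2 ends; M2 is clear from here.
M4 starts after M3 ends; M3 is clear from here.
M7 starts exactly when M4 ends (back-to-back, no overlap); M4 is clear from here.
M5 starts after M7 ends; M7 is clear from here.
M6 starts after M5 ends.
Every pair is clear; the schedule has no overlaps.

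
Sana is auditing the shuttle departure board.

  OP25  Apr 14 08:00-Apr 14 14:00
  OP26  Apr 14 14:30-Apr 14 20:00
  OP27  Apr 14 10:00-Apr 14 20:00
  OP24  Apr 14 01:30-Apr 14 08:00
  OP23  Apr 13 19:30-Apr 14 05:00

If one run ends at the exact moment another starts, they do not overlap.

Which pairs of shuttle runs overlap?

OP23 & OP24, OP25 & OP27, OP26 & OP27

Two intervals overlap when each starts before the other ends.
Sorted by start: OP23, OP24, OP25, OP27, OP26.
OP24 starts before OP23 ends → OP23 and OP24 overlap.
OP25 starts after OP23 ends, so nothing later overlaps OP23 either.
OP25 starts exactly when OP24 ends (back-to-back, no overlap), so nothing later overlaps OP24 either.
OP27 starts before OP25 ends → OP25 and OP27 overlap.
OP26 starts after OP25 ends.
OP26 starts before OP27 ends → OP27 and OP26 overlap.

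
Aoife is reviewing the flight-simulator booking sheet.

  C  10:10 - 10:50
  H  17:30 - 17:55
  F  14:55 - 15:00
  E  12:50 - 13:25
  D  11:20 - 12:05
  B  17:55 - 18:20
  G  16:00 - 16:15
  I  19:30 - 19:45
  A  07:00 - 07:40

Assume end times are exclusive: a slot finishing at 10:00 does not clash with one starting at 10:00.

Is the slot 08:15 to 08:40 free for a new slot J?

A: ends 07:40 at or before J starts 08:15 → clear.
C: starts 10:10 at or after J ends 08:40 → clear.
D: starts 11:20 at or after J ends 08:40 → clear.
E: starts 12:50 at or after J ends 08:40 → clear.
F: starts 14:55 at or after J ends 08:40 → clear.
G: starts 16:00 at or after J ends 08:40 → clear.
H: starts 17:30 at or after J ends 08:40 → clear.
B: starts 17:55 at or after J ends 08:40 → clear.
I: starts 19:30 at or after J ends 08:40 → clear.

Yes — the slot is free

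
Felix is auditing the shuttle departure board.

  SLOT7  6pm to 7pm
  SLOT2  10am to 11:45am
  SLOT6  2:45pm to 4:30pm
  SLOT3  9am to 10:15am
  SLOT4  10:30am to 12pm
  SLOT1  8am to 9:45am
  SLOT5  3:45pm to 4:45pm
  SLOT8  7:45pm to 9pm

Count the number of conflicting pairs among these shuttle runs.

Sorted by start: SLOT1, SLOT3, SLOT2, SLOT4, SLOT6, SLOT5, SLOT7, SLOT8.
SLOT3 starts before SLOT1 ends → SLOT1 and SLOT3 overlap.
SLOT2 starts after SLOT1 ends, so nothing later overlaps SLOT1 either.
SLOT2 starts before SLOT3 ends → SLOT3 and SLOT2 overlap.
SLOT4 starts after SLOT3 ends, so nothing later overlaps SLOT3 either.
SLOT4 starts before SLOT2 ends → SLOT2 and SLOT4 overlap.
SLOT6 starts after SLOT2 ends, so nothing later overlaps SLOT2 either.
SLOT6 starts after SLOT4 ends, so nothing later overlaps SLOT4 either.
SLOT5 starts before SLOT6 ends → SLOT6 and SLOT5 overlap.
SLOT7 starts after SLOT6 ends, so nothing later overlaps SLOT6 either.
SLOT7 starts after SLOT5 ends, so nothing later overlaps SLOT5 either.
SLOT8 starts after SLOT7 ends.
Overlapping pairs: SLOT1 & SLOT3, SLOT2 & SLOT3, SLOT2 & SLOT4, SLOT5 & SLOT6 — 4 in total.

4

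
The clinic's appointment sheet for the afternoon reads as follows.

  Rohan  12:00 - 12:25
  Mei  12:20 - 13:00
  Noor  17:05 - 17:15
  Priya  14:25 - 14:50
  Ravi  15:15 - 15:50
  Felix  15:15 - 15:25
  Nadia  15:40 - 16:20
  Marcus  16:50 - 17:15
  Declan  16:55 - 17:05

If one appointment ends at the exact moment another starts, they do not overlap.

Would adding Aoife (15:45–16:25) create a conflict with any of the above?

Rohan: ends 12:25 at or before Aoife starts 15:45 → clear.
Mei: ends 13:00 at or before Aoife starts 15:45 → clear.
Priya: ends 14:50 at or before Aoife starts 15:45 → clear.
Ravi: starts 15:15 before Aoife ends 16:25, and ends 15:50 after Aoife starts 15:45 → overlap.
Felix: ends 15:25 at or before Aoife starts 15:45 → clear.
Nadia: starts 15:40 before Aoife ends 16:25, and ends 16:20 after Aoife starts 15:45 → overlap.
Marcus: starts 16:50 at or after Aoife ends 16:25 → clear.
Declan: starts 16:55 at or after Aoife ends 16:25 → clear.
Noor: starts 17:05 at or after Aoife ends 16:25 → clear.
Aoife overlaps Ravi, Nadia.

Yes — it overlaps Nadia, Ravi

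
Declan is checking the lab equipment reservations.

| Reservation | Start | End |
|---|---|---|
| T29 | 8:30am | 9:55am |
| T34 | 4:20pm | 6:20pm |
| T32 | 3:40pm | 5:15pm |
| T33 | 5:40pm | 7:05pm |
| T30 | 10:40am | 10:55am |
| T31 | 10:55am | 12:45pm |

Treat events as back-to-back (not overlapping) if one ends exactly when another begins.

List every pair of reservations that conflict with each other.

T32 & T34, T33 & T34

Check each pair: they overlap iff neither finishes before the other starts.
Sorted by start: T29, T30, T31, T32, T34, T33.
T30 starts after T29 ends, so T29 has no further overlaps.
T31 starts exactly when T30 ends (back-to-back, no overlap), so T30 has no further overlaps.
T32 starts after T31 ends, so T31 has no further overlaps.
T34 starts before T32 ends → T32 and T34 overlap.
T33 starts after T32 ends.
T33 starts before T34 ends → T34 and T33 overlap.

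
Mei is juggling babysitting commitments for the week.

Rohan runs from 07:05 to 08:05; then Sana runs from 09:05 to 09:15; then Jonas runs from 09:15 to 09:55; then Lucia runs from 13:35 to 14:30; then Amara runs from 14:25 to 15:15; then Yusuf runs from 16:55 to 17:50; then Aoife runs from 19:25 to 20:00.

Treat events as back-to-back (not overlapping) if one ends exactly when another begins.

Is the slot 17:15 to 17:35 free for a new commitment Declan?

Rohan: ends 08:05 at or before Declan starts 17:15 → clear.
Sana: ends 09:15 at or before Declan starts 17:15 → clear.
Jonas: ends 09:55 at or before Declan starts 17:15 → clear.
Lucia: ends 14:30 at or before Declan starts 17:15 → clear.
Amara: ends 15:15 at or before Declan starts 17:15 → clear.
Yusuf: starts 16:55 before Declan ends 17:35, and ends 17:50 after Declan starts 17:15 → overlap.
Aoife: starts 19:25 at or after Declan ends 17:35 → clear.
Declan overlaps Yusuf.

No — it overlaps Yusuf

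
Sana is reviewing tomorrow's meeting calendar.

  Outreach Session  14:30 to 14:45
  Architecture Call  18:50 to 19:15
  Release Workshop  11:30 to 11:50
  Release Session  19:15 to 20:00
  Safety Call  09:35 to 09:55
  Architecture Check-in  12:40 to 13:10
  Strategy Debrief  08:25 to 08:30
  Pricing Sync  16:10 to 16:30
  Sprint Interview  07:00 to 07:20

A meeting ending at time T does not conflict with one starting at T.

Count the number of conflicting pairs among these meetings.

Sorted by start: Sprint Interview, Strategy Debrief, Safety Call, Release Workshop, Architecture Check-in, Outreach Session, Pricing Sync, Architecture Call, Release Session.
Strategy Debrief starts after Sprint Interview ends — done with Sprint Interview.
Safety Call starts after Strategy Debrief ends — done with Strategy Debrief.
Release Workshop starts after Safety Call ends — done with Safety Call.
Architecture Check-in starts after Release Workshop ends — done with Release Workshop.
Outreach Session starts after Architecture Check-in ends — done with Architecture Check-in.
Pricing Sync starts after Outreach Session ends — done with Outreach Session.
Architecture Call starts after Pricing Sync ends — done with Pricing Sync.
Release Session starts exactly when Architecture Call ends (back-to-back, no overlap).
No pair overlaps.

0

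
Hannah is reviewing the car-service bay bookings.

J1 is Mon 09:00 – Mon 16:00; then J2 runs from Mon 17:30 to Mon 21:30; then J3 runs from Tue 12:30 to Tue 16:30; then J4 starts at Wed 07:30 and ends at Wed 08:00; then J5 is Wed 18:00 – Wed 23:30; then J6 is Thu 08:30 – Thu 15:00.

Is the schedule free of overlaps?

Check each pair: they overlap iff neither finishes before the other starts.
Sorted by start: J1, J2, J3, J4, J5, J6.
J2 starts after J1 ends; J1 is clear from here.
J3 starts after J2 ends; J2 is clear from here.
J4 starts after J3 ends; J3 is clear from here.
J5 starts after J4 ends; J4 is clear from here.
J6 starts after J5 ends.
Every pair is clear; the schedule has no overlaps.

Yes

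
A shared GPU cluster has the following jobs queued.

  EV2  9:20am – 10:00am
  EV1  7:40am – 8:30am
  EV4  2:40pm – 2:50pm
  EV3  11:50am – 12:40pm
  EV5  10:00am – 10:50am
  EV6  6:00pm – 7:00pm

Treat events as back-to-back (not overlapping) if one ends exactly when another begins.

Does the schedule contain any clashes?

Check each pair: they overlap iff neither finishes before the other starts.
Sorted by start: EV1, EV2, EV5, EV3, EV4, EV6.
EV2 starts after EV1 ends, so EV1 has no further overlaps.
EV5 starts exactly when EV2 ends (back-to-back, no overlap), so EV2 has no further overlaps.
EV3 starts after EV5 ends, so EV5 has no further overlaps.
EV4 starts after EV3 ends, so EV3 has no further overlaps.
EV6 starts after EV4 ends.
Every pair is clear; the schedule has no overlaps.

No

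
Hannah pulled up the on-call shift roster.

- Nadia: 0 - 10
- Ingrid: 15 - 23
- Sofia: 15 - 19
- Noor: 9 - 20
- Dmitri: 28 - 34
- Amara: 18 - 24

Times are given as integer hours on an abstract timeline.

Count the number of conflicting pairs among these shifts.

7

Sorted by start: Nadia, Noor, Ingrid, Sofia, Amara, Dmitri.
Noor starts before Nadia ends → Nadia and Noor overlap.
Ingrid starts after Nadia ends — done with Nadia.
Ingrid starts before Noor ends → Noor and Ingrid overlap.
Sofia starts before Noor ends → Noor and Sofia overlap.
Amara starts before Noor ends → Noor and Amara overlap.
Dmitri starts after Noor ends.
Sofia starts before Ingrid ends → Ingrid and Sofia overlap.
Amara starts before Ingrid ends → Ingrid and Amara overlap.
Dmitri starts after Ingrid ends.
Amara starts before Sofia ends → Sofia and Amara overlap.
Dmitri starts after Sofia ends.
Dmitri starts after Amara ends.
Overlapping pairs: Amara & Ingrid, Amara & Noor, Amara & Sofia, Ingrid & Noor, Ingrid & Sofia, Nadia & Noor, Noor & Sofia — 7 in total.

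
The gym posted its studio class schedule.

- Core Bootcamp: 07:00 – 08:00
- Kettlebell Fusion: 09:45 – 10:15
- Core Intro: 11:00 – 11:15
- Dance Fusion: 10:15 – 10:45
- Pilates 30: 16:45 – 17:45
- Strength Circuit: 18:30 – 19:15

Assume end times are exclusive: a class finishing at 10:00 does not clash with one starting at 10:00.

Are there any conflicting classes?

Two intervals overlap when each starts before the other ends.
Sorted by start: Core Bootcamp, Kettlebell Fusion, Dance Fusion, Core Intro, Pilates 30, Strength Circuit.
Kettlebell Fusion starts after Core Bootcamp ends — done with Core Bootcamp.
Dance Fusion starts exactly when Kettlebell Fusion ends (back-to-back, no overlap) — done with Kettlebell Fusion.
Core Intro starts after Dance Fusion ends — done with Dance Fusion.
Pilates 30 starts after Core Intro ends — done with Core Intro.
Strength Circuit starts after Pilates 30 ends.
Every pair is clear; the schedule has no overlaps.

No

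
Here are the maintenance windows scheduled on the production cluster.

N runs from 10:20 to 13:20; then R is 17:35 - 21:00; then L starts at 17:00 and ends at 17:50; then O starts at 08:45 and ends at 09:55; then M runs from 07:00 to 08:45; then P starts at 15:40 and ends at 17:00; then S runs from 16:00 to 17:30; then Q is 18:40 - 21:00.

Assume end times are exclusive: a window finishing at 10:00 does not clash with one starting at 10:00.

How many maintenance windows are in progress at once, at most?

Sweep the timeline, counting +1 at each start and −1 at each end (ends before starts at a tie):
07:00 start M → 1
08:45 end M → 0
08:45 start O → 1
09:55 end O → 0
10:20 start N → 1
13:20 end N → 0
15:40 start P → 1
16:00 start S → 2
17:00 end P → 1
17:00 start L → 2
17:30 end S → 1
17:35 start R → 2
17:50 end L → 1
18:40 start Q → 2
21:00 end Q → 1
21:00 end R → 0
Peak is 2, at 16:00 (P, S).

2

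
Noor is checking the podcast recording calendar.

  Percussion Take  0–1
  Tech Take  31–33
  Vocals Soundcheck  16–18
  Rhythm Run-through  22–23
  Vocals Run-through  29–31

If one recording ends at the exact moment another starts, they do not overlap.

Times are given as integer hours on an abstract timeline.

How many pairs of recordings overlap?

0

Sorted by start: Percussion Take, Vocals Soundcheck, Rhythm Run-through, Vocals Run-through, Tech Take.
Vocals Soundcheck starts after Percussion Take ends, so Percussion Take has no further overlaps.
Rhythm Run-through starts after Vocals Soundcheck ends, so Vocals Soundcheck has no further overlaps.
Vocals Run-through starts after Rhythm Run-through ends, so Rhythm Run-through has no further overlaps.
Tech Take starts exactly when Vocals Run-through ends (back-to-back, no overlap).
No pair overlaps.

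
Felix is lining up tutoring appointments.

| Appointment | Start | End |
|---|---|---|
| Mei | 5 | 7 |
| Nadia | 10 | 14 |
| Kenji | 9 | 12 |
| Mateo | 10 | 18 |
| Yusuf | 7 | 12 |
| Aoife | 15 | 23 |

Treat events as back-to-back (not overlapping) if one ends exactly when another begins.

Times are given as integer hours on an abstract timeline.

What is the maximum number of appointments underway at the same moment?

Walk through starts and ends in time order (an end at T is processed before a start at T):
5 start Mei → 1
7 end Mei → 0
7 start Yusuf → 1
9 start Kenji → 2
10 start Mateo → 3
10 start Nadia → 4
12 end Kenji → 3
12 end Yusuf → 2
14 end Nadia → 1
15 start Aoife → 2
18 end Mateo → 1
23 end Aoife → 0
Peak is 4, at 10 (Kenji, Mateo, Nadia, Yusuf).

4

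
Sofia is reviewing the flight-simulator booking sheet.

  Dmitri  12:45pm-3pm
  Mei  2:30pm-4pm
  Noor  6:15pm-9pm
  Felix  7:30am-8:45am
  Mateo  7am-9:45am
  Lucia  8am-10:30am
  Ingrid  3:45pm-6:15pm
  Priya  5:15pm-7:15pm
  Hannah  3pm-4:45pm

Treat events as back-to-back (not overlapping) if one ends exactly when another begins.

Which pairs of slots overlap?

Dmitri & Mei, Felix & Lucia, Felix & Mateo, Hannah & Ingrid, Hannah & Mei, Ingrid & Mei, Ingrid & Priya, Lucia & Mateo, Noor & Priya

Sorted by start: Mateo, Felix, Lucia, Dmitri, Mei, Hannah, Ingrid, Priya, Noor.
Felix starts before Mateo ends → Mateo and Felix overlap.
Lucia starts before Mateo ends → Mateo and Lucia overlap.
Dmitri starts after Mateo ends, so nothing later overlaps Mateo either.
Lucia starts before Felix ends → Felix and Lucia overlap.
Dmitri starts after Felix ends, so nothing later overlaps Felix either.
Dmitri starts after Lucia ends, so nothing later overlaps Lucia either.
Mei starts before Dmitri ends → Dmitri and Mei overlap.
Hannah starts exactly when Dmitri ends (back-to-back, no overlap), so nothing later overlaps Dmitri either.
Hannah starts before Mei ends → Mei and Hannah overlap.
Ingrid starts before Mei ends → Mei and Ingrid overlap.
Priya starts after Mei ends, so nothing later overlaps Mei either.
Ingrid starts before Hannah ends → Hannah and Ingrid overlap.
Priya starts after Hannah ends, so nothing later overlaps Hannah either.
Priya starts before Ingrid ends → Ingrid and Priya overlap.
Noor starts exactly when Ingrid ends (back-to-back, no overlap).
Noor starts before Priya ends → Priya and Noor overlap.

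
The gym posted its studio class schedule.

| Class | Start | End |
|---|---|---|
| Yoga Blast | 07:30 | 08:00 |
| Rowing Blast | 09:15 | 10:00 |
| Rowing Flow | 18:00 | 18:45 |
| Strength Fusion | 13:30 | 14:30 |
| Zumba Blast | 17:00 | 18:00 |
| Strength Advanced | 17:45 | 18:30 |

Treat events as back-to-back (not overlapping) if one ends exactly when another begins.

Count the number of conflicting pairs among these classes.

2

Sorted by start: Yoga Blast, Rowing Blast, Strength Fusion, Zumba Blast, Strength Advanced, Rowing Flow.
Rowing Blast starts after Yoga Blast ends, so nothing later overlaps Yoga Blast either.
Strength Fusion starts after Rowing Blast ends, so nothing later overlaps Rowing Blast either.
Zumba Blast starts after Strength Fusion ends, so nothing later overlaps Strength Fusion either.
Strength Advanced starts before Zumba Blast ends → Zumba Blast and Strength Advanced overlap.
Rowing Flow starts exactly when Zumba Blast ends (back-to-back, no overlap).
Rowing Flow starts before Strength Advanced ends → Strength Advanced and Rowing Flow overlap.
Overlapping pairs: Rowing Flow & Strength Advanced, Strength Advanced & Zumba Blast — 2 in total.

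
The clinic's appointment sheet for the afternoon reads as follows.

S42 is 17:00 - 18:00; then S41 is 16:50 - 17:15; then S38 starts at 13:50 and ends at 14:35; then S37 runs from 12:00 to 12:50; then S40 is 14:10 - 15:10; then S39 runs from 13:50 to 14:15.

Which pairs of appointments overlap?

Sorted by start: S37, S38, S39, S40, S41, S42.
S38 starts after S37 ends — done with S37.
S39 starts before S38 ends → S38 and S39 overlap.
S40 starts before S38 ends → S38 and S40 overlap.
S41 starts after S38 ends — done with S38.
S40 starts before S39 ends → S39 and S40 overlap.
S41 starts after S39 ends — done with S39.
S41 starts after S40 ends — done with S40.
S42 starts before S41 ends → S41 and S42 overlap.

S38 & S39, S38 & S40, S39 & S40, S41 & S42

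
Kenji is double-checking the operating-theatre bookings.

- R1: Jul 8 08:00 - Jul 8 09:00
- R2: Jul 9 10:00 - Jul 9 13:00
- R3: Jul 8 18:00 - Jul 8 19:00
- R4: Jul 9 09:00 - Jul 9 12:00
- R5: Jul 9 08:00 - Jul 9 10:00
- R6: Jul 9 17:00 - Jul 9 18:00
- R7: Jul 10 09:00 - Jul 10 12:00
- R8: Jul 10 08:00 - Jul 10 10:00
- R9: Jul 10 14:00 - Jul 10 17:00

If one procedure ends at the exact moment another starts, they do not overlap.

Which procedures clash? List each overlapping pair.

R2 & R4, R4 & R5, R7 & R8

Check each pair: they overlap iff neither finishes before the other starts.
Sorted by start: R1, R3, R5, R4, R2, R6, R8, R7, R9.
R3 starts after R1 ends — done with R1.
R5 starts after R3 ends — done with R3.
R4 starts before R5 ends → R5 and R4 overlap.
R2 starts exactly when R5 ends (back-to-back, no overlap) — done with R5.
R2 starts before R4 ends → R4 and R2 overlap.
R6 starts after R4 ends — done with R4.
R6 starts after R2 ends — done with R2.
R8 starts after R6 ends — done with R6.
R7 starts before R8 ends → R8 and R7 overlap.
R9 starts after R8 ends.
R9 starts after R7 ends.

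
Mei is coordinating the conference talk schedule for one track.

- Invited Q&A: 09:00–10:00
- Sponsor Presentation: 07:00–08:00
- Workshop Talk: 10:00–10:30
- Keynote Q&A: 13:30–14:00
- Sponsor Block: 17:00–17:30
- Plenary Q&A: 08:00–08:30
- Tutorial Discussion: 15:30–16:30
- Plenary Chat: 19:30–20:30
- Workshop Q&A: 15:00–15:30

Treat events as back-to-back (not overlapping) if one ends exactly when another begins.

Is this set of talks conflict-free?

Yes

Sorted by start: Sponsor Presentation, Plenary Q&A, Invited Q&A, Workshop Talk, Keynote Q&A, Workshop Q&A, Tutorial Discussion, Sponsor Block, Plenary Chat.
Plenary Q&A starts exactly when Sponsor Presentation ends (back-to-back, no overlap), so nothing later overlaps Sponsor Presentation either.
Invited Q&A starts after Plenary Q&A ends, so nothing later overlaps Plenary Q&A either.
Workshop Talk starts exactly when Invited Q&A ends (back-to-back, no overlap), so nothing later overlaps Invited Q&A either.
Keynote Q&A starts after Workshop Talk ends, so nothing later overlaps Workshop Talk either.
Workshop Q&A starts after Keynote Q&A ends, so nothing later overlaps Keynote Q&A either.
Tutorial Discussion starts exactly when Workshop Q&A ends (back-to-back, no overlap), so nothing later overlaps Workshop Q&A either.
Sponsor Block starts after Tutorial Discussion ends, so nothing later overlaps Tutorial Discussion either.
Plenary Chat starts after Sponsor Block ends.
Every pair is clear; the schedule has no overlaps.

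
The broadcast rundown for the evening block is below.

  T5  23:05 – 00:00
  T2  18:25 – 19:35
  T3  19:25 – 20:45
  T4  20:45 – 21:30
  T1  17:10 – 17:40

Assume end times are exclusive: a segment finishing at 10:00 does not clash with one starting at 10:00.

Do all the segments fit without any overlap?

Sorted by start: T1, T2, T3, T4, T5.
T2 starts after T1 ends; T1 is clear from here.
T3 starts before T2 ends → T2 and T3 overlap.
That's a conflict, so the schedule is not conflict-free.

No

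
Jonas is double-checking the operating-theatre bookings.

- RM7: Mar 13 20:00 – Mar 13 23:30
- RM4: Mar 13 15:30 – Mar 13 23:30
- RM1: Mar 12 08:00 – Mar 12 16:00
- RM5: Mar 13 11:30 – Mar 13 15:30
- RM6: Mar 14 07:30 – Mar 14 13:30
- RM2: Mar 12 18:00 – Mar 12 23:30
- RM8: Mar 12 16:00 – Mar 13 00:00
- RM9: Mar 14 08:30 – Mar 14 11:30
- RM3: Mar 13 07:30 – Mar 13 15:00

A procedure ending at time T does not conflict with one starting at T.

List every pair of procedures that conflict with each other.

RM2 & RM8, RM3 & RM5, RM4 & RM7, RM6 & RM9

Sorted by start: RM1, RM8, RM2, RM3, RM5, RM4, RM7, RM6, RM9.
RM8 starts exactly when RM1 ends (back-to-back, no overlap), so nothing later overlaps RM1 either.
RM2 starts before RM8 ends → RM8 and RM2 overlap.
RM3 starts after RM8 ends, so nothing later overlaps RM8 either.
RM3 starts after RM2 ends, so nothing later overlaps RM2 either.
RM5 starts before RM3 ends → RM3 and RM5 overlap.
RM4 starts after RM3 ends, so nothing later overlaps RM3 either.
RM4 starts exactly when RM5 ends (back-to-back, no overlap), so nothing later overlaps RM5 either.
RM7 starts before RM4 ends → RM4 and RM7 overlap.
RM6 starts after RM4 ends, so nothing later overlaps RM4 either.
RM6 starts after RM7 ends, so nothing later overlaps RM7 either.
RM9 starts before RM6 ends → RM6 and RM9 overlap.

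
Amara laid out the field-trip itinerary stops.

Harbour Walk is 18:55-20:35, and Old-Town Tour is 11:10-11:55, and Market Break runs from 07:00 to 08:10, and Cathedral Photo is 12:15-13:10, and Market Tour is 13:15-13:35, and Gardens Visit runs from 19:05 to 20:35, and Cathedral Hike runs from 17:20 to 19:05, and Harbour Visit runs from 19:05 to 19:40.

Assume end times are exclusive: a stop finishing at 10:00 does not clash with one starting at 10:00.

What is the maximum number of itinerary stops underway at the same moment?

Walk through starts and ends in time order (an end at T is processed before a start at T):
07:00 start Market Break → 1
08:10 end Market Break → 0
11:10 start Old-Town Tour → 1
11:55 end Old-Town Tour → 0
12:15 start Cathedral Photo → 1
13:10 end Cathedral Photo → 0
13:15 start Market Tour → 1
13:35 end Market Tour → 0
17:20 start Cathedral Hike → 1
18:55 start Harbour Walk → 2
19:05 end Cathedral Hike → 1
19:05 start Gardens Visit → 2
19:05 start Harbour Visit → 3
19:40 end Harbour Visit → 2
20:35 end Gardens Visit → 1
20:35 end Harbour Walk → 0
Peak is 3, at 19:05 (Gardens Visit, Harbour Visit, Harbour Walk).

3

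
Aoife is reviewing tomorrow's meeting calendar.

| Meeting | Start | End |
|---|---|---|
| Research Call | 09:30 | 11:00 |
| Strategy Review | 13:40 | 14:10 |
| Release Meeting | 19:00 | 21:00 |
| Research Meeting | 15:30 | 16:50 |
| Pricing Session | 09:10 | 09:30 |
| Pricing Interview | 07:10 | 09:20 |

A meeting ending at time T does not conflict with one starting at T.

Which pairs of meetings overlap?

Check each pair: they overlap iff neither finishes before the other starts.
Sorted by start: Pricing Interview, Pricing Session, Research Call, Strategy Review, Research Meeting, Release Meeting.
Pricing Session starts before Pricing Interview ends → Pricing Interview and Pricing Session overlap.
Research Call starts after Pricing Interview ends — done with Pricing Interview.
Research Call starts exactly when Pricing Session ends (back-to-back, no overlap) — done with Pricing Session.
Strategy Review starts after Research Call ends — done with Research Call.
Research Meeting starts after Strategy Review ends — done with Strategy Review.
Release Meeting starts after Research Meeting ends.

Pricing Interview & Pricing Session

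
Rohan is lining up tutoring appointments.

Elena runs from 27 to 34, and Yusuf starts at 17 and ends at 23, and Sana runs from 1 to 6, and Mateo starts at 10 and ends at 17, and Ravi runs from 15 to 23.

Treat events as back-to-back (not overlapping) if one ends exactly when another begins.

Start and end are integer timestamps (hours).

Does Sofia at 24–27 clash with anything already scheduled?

No — it doesn't clash with anything

Sana: ends 6 at or before Sofia starts 24 → clear.
Mateo: ends 17 at or before Sofia starts 24 → clear.
Ravi: ends 23 at or before Sofia starts 24 → clear.
Yusuf: ends 23 at or before Sofia starts 24 → clear.
Elena: starts 27 at or after Sofia ends 27 → clear.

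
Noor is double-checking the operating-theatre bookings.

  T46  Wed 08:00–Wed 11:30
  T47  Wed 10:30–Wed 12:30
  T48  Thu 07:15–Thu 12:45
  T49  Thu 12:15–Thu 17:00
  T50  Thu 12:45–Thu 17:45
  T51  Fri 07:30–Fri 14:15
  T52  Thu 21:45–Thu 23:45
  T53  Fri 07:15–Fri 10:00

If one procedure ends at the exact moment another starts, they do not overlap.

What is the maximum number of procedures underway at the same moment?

2

Sort all start/end points and keep a running count:
Wed 08:00 start T46 → 1
Wed 10:30 start T47 → 2
Wed 11:30 end T46 → 1
Wed 12:30 end T47 → 0
Thu 07:15 start T48 → 1
Thu 12:15 start T49 → 2
Thu 12:45 end T48 → 1
Thu 12:45 start T50 → 2
Thu 17:00 end T49 → 1
Thu 17:45 end T50 → 0
Thu 21:45 start T52 → 1
Thu 23:45 end T52 → 0
Fri 07:15 start T53 → 1
Fri 07:30 start T51 → 2
Fri 10:00 end T53 → 1
Fri 14:15 end T51 → 0
Peak is 2, at Wed 10:30 (T46, T47).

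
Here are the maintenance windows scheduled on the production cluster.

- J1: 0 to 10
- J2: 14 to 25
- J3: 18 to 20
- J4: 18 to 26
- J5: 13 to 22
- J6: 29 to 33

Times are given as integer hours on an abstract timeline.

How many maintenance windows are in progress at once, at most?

4

Sort all start/end points and keep a running count:
0 start J1 → 1
10 end J1 → 0
13 start J5 → 1
14 start J2 → 2
18 start J3 → 3
18 start J4 → 4
20 end J3 → 3
22 end J5 → 2
25 end J2 → 1
26 end J4 → 0
29 start J6 → 1
33 end J6 → 0
Peak is 4, at 18 (J2, J3, J4, J5).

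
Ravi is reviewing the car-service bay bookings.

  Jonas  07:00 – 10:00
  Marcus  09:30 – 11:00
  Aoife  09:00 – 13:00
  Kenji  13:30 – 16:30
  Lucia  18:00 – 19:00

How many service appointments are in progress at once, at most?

3

Walk through starts and ends in time order (an end at T is processed before a start at T):
07:00 start Jonas → 1
09:00 start Aoife → 2
09:30 start Marcus → 3
10:00 end Jonas → 2
11:00 end Marcus → 1
13:00 end Aoife → 0
13:30 start Kenji → 1
16:30 end Kenji → 0
18:00 start Lucia → 1
19:00 end Lucia → 0
Peak is 3, at 09:30 (Aoife, Jonas, Marcus).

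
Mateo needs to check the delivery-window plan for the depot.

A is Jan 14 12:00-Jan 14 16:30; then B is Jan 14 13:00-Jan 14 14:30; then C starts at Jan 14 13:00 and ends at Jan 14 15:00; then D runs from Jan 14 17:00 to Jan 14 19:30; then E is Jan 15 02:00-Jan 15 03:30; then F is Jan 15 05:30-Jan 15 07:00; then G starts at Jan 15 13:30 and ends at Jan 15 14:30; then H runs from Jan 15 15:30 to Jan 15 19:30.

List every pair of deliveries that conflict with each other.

Check each pair: they overlap iff neither finishes before the other starts.
Sorted by start: A, B, C, D, E, F, G, H.
B starts before A ends → A and B overlap.
C starts before A ends → A and C overlap.
D starts after A ends, so nothing later overlaps A either.
C starts before B ends → B and C overlap.
D starts after B ends, so nothing later overlaps B either.
D starts after C ends, so nothing later overlaps C either.
E starts after D ends, so nothing later overlaps D either.
F starts after E ends, so nothing later overlaps E either.
G starts after F ends, so nothing later overlaps F either.
H starts after G ends.

A & B, A & C, B & C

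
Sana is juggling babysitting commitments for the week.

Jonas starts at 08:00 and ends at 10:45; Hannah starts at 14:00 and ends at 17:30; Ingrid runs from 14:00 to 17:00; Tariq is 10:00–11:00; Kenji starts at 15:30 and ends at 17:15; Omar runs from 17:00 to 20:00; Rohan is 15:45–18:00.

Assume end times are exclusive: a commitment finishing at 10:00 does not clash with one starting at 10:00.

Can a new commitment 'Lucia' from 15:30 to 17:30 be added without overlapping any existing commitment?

Jonas: ends 10:45 at or before Lucia starts 15:30 → clear.
Tariq: ends 11:00 at or before Lucia starts 15:30 → clear.
Ingrid: starts 14:00 before Lucia ends 17:30, and ends 17:00 after Lucia starts 15:30 → overlap.
Hannah: starts 14:00 before Lucia ends 17:30, and ends 17:30 after Lucia starts 15:30 → overlap.
Kenji: starts 15:30 before Lucia ends 17:30, and ends 17:15 after Lucia starts 15:30 → overlap.
Rohan: starts 15:45 before Lucia ends 17:30, and ends 18:00 after Lucia starts 15:30 → overlap.
Omar: starts 17:00 before Lucia ends 17:30, and ends 20:00 after Lucia starts 15:30 → overlap.
Lucia overlaps Omar, Ingrid, Hannah, Kenji, Rohan.

No — it overlaps Hannah, Ingrid, Kenji, Omar, Rohan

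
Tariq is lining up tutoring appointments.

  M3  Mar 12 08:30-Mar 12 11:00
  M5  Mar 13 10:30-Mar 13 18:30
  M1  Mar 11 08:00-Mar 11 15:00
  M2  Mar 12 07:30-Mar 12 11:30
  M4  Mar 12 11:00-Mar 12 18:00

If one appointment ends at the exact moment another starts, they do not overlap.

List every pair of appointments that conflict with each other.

Sorted by start: M1, M2, M3, M4, M5.
M2 starts after M1 ends — done with M1.
M3 starts before M2 ends → M2 and M3 overlap.
M4 starts before M2 ends → M2 and M4 overlap.
M5 starts after M2 ends.
M4 starts exactly when M3 ends (back-to-back, no overlap) — done with M3.
M5 starts after M4 ends.

M2 & M3, M2 & M4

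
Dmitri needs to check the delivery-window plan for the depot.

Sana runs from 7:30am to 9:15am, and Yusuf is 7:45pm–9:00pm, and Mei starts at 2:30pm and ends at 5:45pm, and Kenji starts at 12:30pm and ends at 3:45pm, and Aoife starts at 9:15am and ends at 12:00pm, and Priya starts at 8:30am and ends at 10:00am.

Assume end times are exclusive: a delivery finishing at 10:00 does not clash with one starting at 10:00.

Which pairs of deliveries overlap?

Check each pair: they overlap iff neither finishes before the other starts.
Sorted by start: Sana, Priya, Aoife, Kenji, Mei, Yusuf.
Priya starts before Sana ends → Sana and Priya overlap.
Aoife starts exactly when Sana ends (back-to-back, no overlap), so nothing later overlaps Sana either.
Aoife starts before Priya ends → Priya and Aoife overlap.
Kenji starts after Priya ends, so nothing later overlaps Priya either.
Kenji starts after Aoife ends, so nothing later overlaps Aoife either.
Mei starts before Kenji ends → Kenji and Mei overlap.
Yusuf starts after Kenji ends.
Yusuf starts after Mei ends.

Aoife & Priya, Kenji & Mei, Priya & Sana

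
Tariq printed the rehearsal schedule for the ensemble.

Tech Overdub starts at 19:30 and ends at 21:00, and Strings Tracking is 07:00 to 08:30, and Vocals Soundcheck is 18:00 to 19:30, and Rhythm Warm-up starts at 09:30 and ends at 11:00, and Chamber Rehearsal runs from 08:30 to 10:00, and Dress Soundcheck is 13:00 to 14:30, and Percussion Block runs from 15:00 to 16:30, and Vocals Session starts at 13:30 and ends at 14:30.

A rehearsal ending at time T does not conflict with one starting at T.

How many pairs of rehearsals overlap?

Sorted by start: Strings Tracking, Chamber Rehearsal, Rhythm Warm-up, Dress Soundcheck, Vocals Session, Percussion Block, Vocals Soundcheck, Tech Overdub.
Chamber Rehearsal starts exactly when Strings Tracking ends (back-to-back, no overlap) — done with Strings Tracking.
Rhythm Warm-up starts before Chamber Rehearsal ends → Chamber Rehearsal and Rhythm Warm-up overlap.
Dress Soundcheck starts after Chamber Rehearsal ends — done with Chamber Rehearsal.
Dress Soundcheck starts after Rhythm Warm-up ends — done with Rhythm Warm-up.
Vocals Session starts before Dress Soundcheck ends → Dress Soundcheck and Vocals Session overlap.
Percussion Block starts after Dress Soundcheck ends — done with Dress Soundcheck.
Percussion Block starts after Vocals Session ends — done with Vocals Session.
Vocals Soundcheck starts after Percussion Block ends — done with Percussion Block.
Tech Overdub starts exactly when Vocals Soundcheck ends (back-to-back, no overlap).
Overlapping pairs: Chamber Rehearsal & Rhythm Warm-up, Dress Soundcheck & Vocals Session — 2 in total.

2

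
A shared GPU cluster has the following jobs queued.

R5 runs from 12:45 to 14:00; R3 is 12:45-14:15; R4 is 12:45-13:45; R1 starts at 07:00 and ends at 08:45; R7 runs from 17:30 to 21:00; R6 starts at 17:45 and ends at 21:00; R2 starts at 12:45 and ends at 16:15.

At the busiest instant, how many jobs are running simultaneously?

Walk through starts and ends in time order (an end at T is processed before a start at T):
07:00 start R1 → 1
08:45 end R1 → 0
12:45 start R2 → 1
12:45 start R3 → 2
12:45 start R4 → 3
12:45 start R5 → 4
13:45 end R4 → 3
14:00 end R5 → 2
14:15 end R3 → 1
16:15 end R2 → 0
17:30 start R7 → 1
17:45 start R6 → 2
21:00 end R6 → 1
21:00 end R7 → 0
Peak is 4, at 12:45 (R2, R3, R4, R5).

4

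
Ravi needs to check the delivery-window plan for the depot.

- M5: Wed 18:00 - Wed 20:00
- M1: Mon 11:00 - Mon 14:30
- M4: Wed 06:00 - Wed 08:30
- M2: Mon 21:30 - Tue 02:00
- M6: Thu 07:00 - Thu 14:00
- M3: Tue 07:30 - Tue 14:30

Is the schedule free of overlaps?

Yes

Check each pair: they overlap iff neither finishes before the other starts.
Sorted by start: M1, M2, M3, M4, M5, M6.
M2 starts after M1 ends, so nothing later overlaps M1 either.
M3 starts after M2 ends, so nothing later overlaps M2 either.
M4 starts after M3 ends, so nothing later overlaps M3 either.
M5 starts after M4 ends, so nothing later overlaps M4 either.
M6 starts after M5 ends.
Every pair is clear; the schedule has no overlaps.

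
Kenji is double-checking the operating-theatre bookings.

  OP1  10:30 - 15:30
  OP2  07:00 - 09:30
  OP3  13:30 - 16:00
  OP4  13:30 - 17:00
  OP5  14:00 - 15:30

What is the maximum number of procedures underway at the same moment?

Sweep the timeline, counting +1 at each start and −1 at each end (ends before starts at a tie):
07:00 start OP2 → 1
09:30 end OP2 → 0
10:30 start OP1 → 1
13:30 start OP3 → 2
13:30 start OP4 → 3
14:00 start OP5 → 4
15:30 end OP1 → 3
15:30 end OP5 → 2
16:00 end OP3 → 1
17:00 end OP4 → 0
Peak is 4, at 14:00 (OP1, OP3, OP4, OP5).

4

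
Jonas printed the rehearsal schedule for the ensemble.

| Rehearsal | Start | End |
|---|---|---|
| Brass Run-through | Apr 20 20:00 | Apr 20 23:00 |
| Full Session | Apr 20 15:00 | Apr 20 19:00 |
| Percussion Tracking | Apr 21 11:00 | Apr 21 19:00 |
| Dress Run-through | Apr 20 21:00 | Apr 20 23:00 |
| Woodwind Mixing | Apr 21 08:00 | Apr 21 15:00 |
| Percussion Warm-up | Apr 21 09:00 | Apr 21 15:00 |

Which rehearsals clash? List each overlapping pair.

Sorted by start: Full Session, Brass Run-through, Dress Run-through, Woodwind Mixing, Percussion Warm-up, Percussion Tracking.
Brass Run-through starts after Full Session ends, so nothing later overlaps Full Session either.
Dress Run-through starts before Brass Run-through ends → Brass Run-through and Dress Run-through overlap.
Woodwind Mixing starts after Brass Run-through ends, so nothing later overlaps Brass Run-through either.
Woodwind Mixing starts after Dress Run-through ends, so nothing later overlaps Dress Run-through either.
Percussion Warm-up starts before Woodwind Mixing ends → Woodwind Mixing and Percussion Warm-up overlap.
Percussion Tracking starts before Woodwind Mixing ends → Woodwind Mixing and Percussion Tracking overlap.
Percussion Tracking starts before Percussion Warm-up ends → Percussion Warm-up and Percussion Tracking overlap.

Brass Run-through & Dress Run-through, Percussion Tracking & Percussion Warm-up, Percussion Tracking & Woodwind Mixing, Percussion Warm-up & Woodwind Mixing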